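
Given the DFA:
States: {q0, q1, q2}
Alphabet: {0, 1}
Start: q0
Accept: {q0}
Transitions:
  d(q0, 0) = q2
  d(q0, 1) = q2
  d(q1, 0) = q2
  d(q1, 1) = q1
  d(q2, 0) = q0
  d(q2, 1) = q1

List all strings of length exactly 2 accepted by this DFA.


All strings of length 2: 4 total
Accepted: 2

"00", "10"


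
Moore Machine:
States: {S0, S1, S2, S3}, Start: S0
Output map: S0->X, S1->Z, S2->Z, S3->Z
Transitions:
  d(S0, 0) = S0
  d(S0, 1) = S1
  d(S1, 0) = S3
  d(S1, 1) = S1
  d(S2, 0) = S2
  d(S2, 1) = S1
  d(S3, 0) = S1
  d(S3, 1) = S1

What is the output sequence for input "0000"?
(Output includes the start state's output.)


Start: S0 (output X)
  --0--> S0 (output X)
  --0--> S0 (output X)
  --0--> S0 (output X)
  --0--> S0 (output X)

"XXXXX"


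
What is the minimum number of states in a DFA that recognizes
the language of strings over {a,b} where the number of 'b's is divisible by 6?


States track (count of 'b') mod 6.
Need 6 states: one per remainder 0..5; accept = remainder 0.

6


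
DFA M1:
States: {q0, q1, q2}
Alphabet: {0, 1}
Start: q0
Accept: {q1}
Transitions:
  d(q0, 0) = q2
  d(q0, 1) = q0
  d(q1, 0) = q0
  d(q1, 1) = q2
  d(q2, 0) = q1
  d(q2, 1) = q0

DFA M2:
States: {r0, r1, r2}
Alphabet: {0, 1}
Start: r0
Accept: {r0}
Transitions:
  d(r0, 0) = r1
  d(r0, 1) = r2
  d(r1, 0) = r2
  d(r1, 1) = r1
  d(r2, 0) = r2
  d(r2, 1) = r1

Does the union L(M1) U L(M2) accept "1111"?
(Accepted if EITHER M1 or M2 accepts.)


M1: final=q0 accepted=False
M2: final=r1 accepted=False

No, union rejects (neither accepts)


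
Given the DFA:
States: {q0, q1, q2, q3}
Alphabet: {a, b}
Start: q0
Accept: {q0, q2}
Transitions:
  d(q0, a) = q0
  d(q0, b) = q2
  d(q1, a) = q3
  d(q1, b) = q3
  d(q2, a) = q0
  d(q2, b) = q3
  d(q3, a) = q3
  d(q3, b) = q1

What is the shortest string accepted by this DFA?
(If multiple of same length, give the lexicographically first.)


BFS by string length (lex-first path to each state shown):
  len 0: q0<-""
Found accept state at length 0.

"" (empty string)


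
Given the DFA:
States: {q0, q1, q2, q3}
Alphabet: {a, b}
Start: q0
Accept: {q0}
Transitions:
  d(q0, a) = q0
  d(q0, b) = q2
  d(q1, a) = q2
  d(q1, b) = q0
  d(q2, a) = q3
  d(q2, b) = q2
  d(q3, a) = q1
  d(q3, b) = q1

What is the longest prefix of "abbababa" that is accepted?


Run the DFA, marking each prefix where the state is accepting:
  "" -> q0 [accept]
  "a" -> q0 [accept]
  "ab" -> q2 [reject]
  "abb" -> q2 [reject]
  "abba" -> q3 [reject]
  "abbab" -> q1 [reject]
  "abbaba" -> q2 [reject]
  "abbabab" -> q2 [reject]
  "abbababa" -> q3 [reject]

"a"


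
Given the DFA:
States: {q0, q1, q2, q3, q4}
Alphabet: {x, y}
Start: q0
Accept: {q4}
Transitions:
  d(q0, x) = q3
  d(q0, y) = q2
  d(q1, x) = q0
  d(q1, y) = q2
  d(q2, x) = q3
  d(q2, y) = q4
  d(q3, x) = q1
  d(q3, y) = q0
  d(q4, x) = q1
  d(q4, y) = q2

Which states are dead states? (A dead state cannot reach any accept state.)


Forward reachability from each state:
  q0 -> reaches accept state q4 (live)
  q1 -> reaches accept state q4 (live)
  q2 -> reaches accept state q4 (live)
  q3 -> reaches accept state q4 (live)
  q4 -> reaches accept state q4 (live)

None (all states can reach an accept state)


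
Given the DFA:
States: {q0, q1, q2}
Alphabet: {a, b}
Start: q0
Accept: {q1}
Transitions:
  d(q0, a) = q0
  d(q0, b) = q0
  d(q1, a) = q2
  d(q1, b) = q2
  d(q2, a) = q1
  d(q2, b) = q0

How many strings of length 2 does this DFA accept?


Enumerating all length-2 strings:
  "aa" -> q0 [reject]
  "ab" -> q0 [reject]
  "ba" -> q0 [reject]
  "bb" -> q0 [reject]

0 out of 4


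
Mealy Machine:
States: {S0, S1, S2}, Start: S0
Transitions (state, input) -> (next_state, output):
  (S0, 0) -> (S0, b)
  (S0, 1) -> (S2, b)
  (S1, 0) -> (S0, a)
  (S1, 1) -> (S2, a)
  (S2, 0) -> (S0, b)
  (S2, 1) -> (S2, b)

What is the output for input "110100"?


Step-by-step:
  (S0, 1) -> (S2, b)
  (S2, 1) -> (S2, b)
  (S2, 0) -> (S0, b)
  (S0, 1) -> (S2, b)
  (S2, 0) -> (S0, b)
  (S0, 0) -> (S0, b)

"bbbbbb"


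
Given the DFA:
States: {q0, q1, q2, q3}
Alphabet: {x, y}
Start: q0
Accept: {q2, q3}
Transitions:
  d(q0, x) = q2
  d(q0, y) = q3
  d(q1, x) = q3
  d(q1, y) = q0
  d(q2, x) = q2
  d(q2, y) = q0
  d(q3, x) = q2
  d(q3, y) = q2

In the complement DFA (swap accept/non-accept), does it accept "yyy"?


Trace: q0 -> q3 -> q2 -> q0
Final: q0
Original accept: {q2, q3}
Complement: q0 is not in original accept

Yes, complement accepts (original rejects)


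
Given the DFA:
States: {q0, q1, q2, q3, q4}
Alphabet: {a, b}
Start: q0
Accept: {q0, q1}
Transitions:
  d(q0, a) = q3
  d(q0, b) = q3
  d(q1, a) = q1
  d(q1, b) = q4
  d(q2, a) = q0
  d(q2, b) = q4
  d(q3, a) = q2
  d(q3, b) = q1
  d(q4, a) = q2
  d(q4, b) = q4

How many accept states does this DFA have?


Accept states listed: {q0, q1}
Counting: q0(1) q1(2)

2


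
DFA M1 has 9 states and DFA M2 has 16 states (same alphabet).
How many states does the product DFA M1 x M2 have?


Product construction pairs every M1 state with every M2 state.
9 * 16 = 144

144


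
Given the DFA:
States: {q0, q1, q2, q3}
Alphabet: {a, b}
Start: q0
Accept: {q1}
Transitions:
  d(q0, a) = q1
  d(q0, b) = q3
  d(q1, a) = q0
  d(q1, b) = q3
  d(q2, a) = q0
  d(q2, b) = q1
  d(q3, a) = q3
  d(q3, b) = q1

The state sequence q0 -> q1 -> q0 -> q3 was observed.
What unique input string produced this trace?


Trace back each transition to find the symbol:
  q0 --[a]--> q1
  q1 --[a]--> q0
  q0 --[b]--> q3

"aab"


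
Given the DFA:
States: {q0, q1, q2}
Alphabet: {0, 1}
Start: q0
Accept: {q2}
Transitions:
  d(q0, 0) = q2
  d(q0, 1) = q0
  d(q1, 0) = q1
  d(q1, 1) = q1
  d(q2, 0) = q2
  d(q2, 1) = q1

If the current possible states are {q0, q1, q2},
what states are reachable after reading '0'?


Apply transition on '0' from each current state:
  d(q0, 0) = q2
  d(q1, 0) = q1
  d(q2, 0) = q2

{q1, q2}


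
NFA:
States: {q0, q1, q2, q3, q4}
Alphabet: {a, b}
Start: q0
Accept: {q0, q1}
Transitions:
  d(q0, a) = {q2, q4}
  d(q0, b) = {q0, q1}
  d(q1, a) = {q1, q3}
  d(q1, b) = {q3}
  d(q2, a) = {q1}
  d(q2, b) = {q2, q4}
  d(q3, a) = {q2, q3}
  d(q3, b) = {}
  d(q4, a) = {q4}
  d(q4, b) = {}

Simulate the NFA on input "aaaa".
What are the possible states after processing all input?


Start: {q0}
  --a--> {q2, q4}
  --a--> {q1, q4}
  --a--> {q1, q3, q4}
  --a--> {q1, q2, q3, q4}

{q1, q2, q3, q4}


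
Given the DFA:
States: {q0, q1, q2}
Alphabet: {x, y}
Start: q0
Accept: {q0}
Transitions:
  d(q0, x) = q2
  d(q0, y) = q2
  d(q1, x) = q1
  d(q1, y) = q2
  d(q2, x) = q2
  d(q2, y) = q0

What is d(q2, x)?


Looking up transition d(q2, x)

q2


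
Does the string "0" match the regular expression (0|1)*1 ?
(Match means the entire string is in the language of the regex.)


|string| = 1; first = '0'; last = '0'

No, "0" does not match (0|1)*1


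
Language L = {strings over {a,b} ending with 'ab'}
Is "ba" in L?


last two symbols = 'ba'

No, "ba" is not in L


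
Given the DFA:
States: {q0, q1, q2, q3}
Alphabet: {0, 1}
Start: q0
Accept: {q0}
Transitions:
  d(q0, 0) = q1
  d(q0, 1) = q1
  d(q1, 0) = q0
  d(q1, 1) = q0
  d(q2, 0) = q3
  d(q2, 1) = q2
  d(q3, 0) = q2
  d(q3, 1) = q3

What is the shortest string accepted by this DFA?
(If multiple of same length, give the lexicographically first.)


BFS by string length (lex-first path to each state shown):
  len 0: q0<-""
Found accept state at length 0.

"" (empty string)


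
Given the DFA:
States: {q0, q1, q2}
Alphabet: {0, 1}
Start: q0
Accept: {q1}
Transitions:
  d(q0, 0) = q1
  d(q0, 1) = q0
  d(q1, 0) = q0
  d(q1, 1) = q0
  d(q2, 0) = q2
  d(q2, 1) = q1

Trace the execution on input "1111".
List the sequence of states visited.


Input: 1111
d(q0, 1) = q0
d(q0, 1) = q0
d(q0, 1) = q0
d(q0, 1) = q0


q0 -> q0 -> q0 -> q0 -> q0


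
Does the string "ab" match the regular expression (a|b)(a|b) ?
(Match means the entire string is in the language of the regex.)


|string| = 2; first = 'a'; last = 'b'

Yes, "ab" matches (a|b)(a|b)


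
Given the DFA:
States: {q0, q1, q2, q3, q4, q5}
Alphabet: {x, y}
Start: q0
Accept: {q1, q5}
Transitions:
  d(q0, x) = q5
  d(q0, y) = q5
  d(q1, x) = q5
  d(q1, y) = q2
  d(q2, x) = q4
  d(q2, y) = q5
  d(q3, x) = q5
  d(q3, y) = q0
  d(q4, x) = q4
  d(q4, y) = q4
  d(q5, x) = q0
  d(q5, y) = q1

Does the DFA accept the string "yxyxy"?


Trace: q0 -> q5 -> q0 -> q5 -> q0 -> q5
Final state: q5
Accept states: {q1, q5}

Yes, accepted (final state q5 is an accept state)


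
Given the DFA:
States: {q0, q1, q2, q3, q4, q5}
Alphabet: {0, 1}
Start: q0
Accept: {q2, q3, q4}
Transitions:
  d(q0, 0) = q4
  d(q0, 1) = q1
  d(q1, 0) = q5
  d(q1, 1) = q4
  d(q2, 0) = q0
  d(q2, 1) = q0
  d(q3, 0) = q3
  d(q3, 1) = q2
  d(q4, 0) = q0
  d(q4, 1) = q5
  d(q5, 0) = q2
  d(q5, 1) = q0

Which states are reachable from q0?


BFS from q0:
  layer 0: {q0}
  layer 1: {q1, q4}
  layer 2: {q5}
  layer 3: {q2}

{q0, q1, q2, q4, q5}


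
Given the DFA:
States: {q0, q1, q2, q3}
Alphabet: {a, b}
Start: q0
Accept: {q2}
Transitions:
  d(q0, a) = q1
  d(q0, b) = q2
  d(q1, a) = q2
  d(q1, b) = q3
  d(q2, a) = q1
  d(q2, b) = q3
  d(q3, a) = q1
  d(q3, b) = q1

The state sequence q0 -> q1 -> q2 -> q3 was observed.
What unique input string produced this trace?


Trace back each transition to find the symbol:
  q0 --[a]--> q1
  q1 --[a]--> q2
  q2 --[b]--> q3

"aab"


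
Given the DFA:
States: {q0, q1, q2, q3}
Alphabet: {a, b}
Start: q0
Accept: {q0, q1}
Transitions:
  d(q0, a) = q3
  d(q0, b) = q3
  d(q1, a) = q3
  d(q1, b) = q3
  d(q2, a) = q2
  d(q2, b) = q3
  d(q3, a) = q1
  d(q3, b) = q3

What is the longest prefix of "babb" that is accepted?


Run the DFA, marking each prefix where the state is accepting:
  "" -> q0 [accept]
  "b" -> q3 [reject]
  "ba" -> q1 [accept]
  "bab" -> q3 [reject]
  "babb" -> q3 [reject]

"ba"


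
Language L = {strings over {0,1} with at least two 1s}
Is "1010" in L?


count('1') = 2

Yes, "1010" is in L


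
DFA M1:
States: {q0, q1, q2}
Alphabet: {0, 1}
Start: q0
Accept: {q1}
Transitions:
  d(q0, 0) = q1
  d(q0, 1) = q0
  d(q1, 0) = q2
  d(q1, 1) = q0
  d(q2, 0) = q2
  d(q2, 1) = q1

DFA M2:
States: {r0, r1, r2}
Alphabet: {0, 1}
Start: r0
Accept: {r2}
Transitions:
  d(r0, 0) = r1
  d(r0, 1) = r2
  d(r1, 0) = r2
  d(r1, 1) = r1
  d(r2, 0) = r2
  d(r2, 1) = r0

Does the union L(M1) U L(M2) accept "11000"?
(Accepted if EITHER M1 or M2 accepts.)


M1: final=q2 accepted=False
M2: final=r2 accepted=True

Yes, union accepts


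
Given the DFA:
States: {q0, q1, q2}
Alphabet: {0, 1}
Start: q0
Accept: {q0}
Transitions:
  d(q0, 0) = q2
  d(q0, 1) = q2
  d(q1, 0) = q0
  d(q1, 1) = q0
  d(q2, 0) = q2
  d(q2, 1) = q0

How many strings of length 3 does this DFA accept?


Enumerating all length-3 strings:
  "000" -> q2 [reject]
  "001" -> q0 [accept]
  "010" -> q2 [reject]
  "011" -> q2 [reject]
  "100" -> q2 [reject]
  "101" -> q0 [accept]
  "110" -> q2 [reject]
  "111" -> q2 [reject]

2 out of 8


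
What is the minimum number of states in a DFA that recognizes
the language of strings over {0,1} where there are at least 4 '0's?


States: count = 0, 1, ..., 3, and a final '>= 4' state.
Total: 4 + 1 = 5. Accept = '>= 4' state.

5


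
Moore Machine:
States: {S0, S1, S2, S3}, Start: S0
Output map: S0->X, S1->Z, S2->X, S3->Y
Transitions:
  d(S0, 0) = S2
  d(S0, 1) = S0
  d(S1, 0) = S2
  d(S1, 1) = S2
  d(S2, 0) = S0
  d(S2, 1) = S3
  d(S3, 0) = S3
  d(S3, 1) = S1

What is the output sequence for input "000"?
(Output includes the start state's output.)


Start: S0 (output X)
  --0--> S2 (output X)
  --0--> S0 (output X)
  --0--> S2 (output X)

"XXXX"


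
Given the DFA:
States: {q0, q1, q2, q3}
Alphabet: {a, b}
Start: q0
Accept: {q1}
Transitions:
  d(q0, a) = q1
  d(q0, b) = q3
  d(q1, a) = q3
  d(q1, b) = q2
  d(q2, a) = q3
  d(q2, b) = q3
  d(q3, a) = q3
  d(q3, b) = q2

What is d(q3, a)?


Looking up transition d(q3, a)

q3


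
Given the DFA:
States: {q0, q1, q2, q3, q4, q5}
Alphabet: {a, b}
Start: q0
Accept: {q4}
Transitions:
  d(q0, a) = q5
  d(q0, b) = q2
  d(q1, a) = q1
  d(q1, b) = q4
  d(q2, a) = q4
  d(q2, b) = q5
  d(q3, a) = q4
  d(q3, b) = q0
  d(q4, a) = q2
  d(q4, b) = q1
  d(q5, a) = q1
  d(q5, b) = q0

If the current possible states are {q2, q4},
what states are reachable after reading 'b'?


Apply transition on 'b' from each current state:
  d(q2, b) = q5
  d(q4, b) = q1

{q1, q5}


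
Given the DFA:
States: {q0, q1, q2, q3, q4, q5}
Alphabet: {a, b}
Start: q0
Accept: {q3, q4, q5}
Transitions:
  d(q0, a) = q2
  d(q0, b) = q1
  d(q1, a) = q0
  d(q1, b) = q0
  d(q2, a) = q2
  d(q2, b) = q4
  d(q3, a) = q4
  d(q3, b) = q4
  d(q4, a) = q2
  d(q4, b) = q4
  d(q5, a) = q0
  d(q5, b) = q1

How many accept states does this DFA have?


Accept states listed: {q3, q4, q5}
Counting: q3(1) q4(2) q5(3)

3


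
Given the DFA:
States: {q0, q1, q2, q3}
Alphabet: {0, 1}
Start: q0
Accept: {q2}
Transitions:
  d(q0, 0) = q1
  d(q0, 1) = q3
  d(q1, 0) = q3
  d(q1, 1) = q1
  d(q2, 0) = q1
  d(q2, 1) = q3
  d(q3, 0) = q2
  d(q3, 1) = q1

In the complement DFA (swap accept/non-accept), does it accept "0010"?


Trace: q0 -> q1 -> q3 -> q1 -> q3
Final: q3
Original accept: {q2}
Complement: q3 is not in original accept

Yes, complement accepts (original rejects)


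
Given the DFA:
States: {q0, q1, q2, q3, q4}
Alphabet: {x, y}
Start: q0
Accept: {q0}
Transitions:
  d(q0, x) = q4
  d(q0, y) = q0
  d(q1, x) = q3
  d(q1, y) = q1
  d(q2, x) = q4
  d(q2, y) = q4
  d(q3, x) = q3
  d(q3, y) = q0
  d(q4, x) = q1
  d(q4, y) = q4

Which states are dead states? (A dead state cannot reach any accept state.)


Forward reachability from each state:
  q0 -> reaches accept state q0 (live)
  q1 -> reaches accept state q0 (live)
  q2 -> reaches accept state q0 (live)
  q3 -> reaches accept state q0 (live)
  q4 -> reaches accept state q0 (live)

None (all states can reach an accept state)


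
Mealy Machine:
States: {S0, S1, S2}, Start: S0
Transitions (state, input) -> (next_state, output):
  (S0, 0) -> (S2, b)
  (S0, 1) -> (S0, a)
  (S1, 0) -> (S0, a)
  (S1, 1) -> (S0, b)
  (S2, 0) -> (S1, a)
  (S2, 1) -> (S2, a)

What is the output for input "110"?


Step-by-step:
  (S0, 1) -> (S0, a)
  (S0, 1) -> (S0, a)
  (S0, 0) -> (S2, b)

"aab"


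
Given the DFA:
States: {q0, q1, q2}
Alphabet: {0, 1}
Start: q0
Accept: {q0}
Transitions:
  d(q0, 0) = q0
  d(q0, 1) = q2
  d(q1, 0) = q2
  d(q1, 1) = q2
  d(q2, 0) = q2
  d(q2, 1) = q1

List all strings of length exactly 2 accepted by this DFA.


All strings of length 2: 4 total
Accepted: 1

"00"


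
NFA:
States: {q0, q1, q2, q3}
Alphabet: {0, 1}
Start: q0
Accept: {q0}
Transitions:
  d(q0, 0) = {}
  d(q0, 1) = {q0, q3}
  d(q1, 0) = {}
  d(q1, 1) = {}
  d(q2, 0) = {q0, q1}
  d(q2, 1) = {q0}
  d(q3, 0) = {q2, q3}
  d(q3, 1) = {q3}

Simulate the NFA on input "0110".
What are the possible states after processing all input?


Start: {q0}
  --0--> {}
  --1--> {}
  --1--> {}
  --0--> {}

{} (empty set, no valid transitions)


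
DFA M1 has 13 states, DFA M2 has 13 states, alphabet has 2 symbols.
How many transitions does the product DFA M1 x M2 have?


Product DFA has 13 * 13 = 169 states.
Each has 2 transitions: 169 * 2 = 338

338


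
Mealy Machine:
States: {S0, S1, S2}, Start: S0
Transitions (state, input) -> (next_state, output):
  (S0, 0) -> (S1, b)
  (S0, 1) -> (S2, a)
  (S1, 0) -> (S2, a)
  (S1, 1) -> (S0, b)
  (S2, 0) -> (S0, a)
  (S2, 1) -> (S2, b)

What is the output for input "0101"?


Step-by-step:
  (S0, 0) -> (S1, b)
  (S1, 1) -> (S0, b)
  (S0, 0) -> (S1, b)
  (S1, 1) -> (S0, b)

"bbbb"


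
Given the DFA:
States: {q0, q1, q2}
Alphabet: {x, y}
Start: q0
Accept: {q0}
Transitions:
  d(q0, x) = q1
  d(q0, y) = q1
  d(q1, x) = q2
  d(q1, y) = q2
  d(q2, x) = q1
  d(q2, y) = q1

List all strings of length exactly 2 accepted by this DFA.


All strings of length 2: 4 total
Accepted: 0

None


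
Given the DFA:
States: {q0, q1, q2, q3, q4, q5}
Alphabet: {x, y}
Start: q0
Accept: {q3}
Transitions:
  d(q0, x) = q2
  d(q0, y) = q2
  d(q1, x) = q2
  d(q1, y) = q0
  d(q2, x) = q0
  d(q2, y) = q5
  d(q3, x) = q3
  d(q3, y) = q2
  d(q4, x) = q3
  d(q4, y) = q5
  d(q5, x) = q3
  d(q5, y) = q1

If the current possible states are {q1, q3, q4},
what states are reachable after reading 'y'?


Apply transition on 'y' from each current state:
  d(q1, y) = q0
  d(q3, y) = q2
  d(q4, y) = q5

{q0, q2, q5}


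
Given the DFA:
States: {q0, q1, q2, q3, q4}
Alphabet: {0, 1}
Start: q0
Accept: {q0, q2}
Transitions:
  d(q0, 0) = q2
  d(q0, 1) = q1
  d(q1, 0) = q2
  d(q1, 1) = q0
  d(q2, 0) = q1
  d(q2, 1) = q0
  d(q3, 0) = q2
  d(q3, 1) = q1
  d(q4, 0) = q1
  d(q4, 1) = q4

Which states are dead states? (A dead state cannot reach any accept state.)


Forward reachability from each state:
  q0 -> reaches accept state q0 (live)
  q1 -> reaches accept state q0 (live)
  q2 -> reaches accept state q0 (live)
  q3 -> reaches accept state q0 (live)
  q4 -> reaches accept state q0 (live)

None (all states can reach an accept state)


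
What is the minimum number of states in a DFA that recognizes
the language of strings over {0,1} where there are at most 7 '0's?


States: count = 0, 1, ..., 7 (all accepting; 8 states), plus a dead state for count > 7.
Total: 8 + 1 = 9.

9


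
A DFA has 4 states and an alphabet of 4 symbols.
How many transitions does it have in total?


Each state has exactly one transition per symbol.
4 * 4 = 16

16


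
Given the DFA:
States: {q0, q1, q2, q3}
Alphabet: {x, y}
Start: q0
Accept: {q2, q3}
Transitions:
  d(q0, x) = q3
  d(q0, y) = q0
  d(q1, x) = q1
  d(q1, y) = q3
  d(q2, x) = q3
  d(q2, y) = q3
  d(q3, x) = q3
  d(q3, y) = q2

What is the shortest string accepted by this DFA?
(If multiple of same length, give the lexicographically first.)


BFS by string length (lex-first path to each state shown):
  len 0: q0<-""
  len 1: q0<-"y", q3<-"x"
Found accept state at length 1.

"x"


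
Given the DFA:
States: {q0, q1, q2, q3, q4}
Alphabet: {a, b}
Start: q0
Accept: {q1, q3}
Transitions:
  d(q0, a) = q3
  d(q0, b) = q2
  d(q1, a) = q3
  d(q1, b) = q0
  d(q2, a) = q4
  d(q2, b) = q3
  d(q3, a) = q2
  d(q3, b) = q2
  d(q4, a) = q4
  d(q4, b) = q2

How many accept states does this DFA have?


Accept states listed: {q1, q3}
Counting: q1(1) q3(2)

2


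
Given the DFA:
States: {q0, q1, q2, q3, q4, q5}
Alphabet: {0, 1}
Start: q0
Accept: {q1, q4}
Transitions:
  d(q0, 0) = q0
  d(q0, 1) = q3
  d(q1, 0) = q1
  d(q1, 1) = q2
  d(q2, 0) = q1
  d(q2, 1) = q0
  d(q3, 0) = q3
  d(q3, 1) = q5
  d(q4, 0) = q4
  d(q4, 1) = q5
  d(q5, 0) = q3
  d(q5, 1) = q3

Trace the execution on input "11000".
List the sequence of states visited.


Input: 11000
d(q0, 1) = q3
d(q3, 1) = q5
d(q5, 0) = q3
d(q3, 0) = q3
d(q3, 0) = q3


q0 -> q3 -> q5 -> q3 -> q3 -> q3


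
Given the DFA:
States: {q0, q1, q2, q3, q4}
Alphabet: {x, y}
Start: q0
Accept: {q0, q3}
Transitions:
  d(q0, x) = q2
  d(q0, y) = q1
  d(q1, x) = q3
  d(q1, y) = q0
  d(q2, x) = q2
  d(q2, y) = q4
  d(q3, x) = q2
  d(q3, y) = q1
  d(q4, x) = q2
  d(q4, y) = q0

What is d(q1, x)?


Looking up transition d(q1, x)

q3


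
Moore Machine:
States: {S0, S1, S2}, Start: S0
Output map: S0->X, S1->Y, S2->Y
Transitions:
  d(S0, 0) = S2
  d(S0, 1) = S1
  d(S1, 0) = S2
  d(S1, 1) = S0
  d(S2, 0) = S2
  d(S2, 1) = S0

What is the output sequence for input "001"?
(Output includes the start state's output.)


Start: S0 (output X)
  --0--> S2 (output Y)
  --0--> S2 (output Y)
  --1--> S0 (output X)

"XYYX"


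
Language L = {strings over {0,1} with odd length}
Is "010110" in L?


length = 6; 6 mod 2 = 0

No, "010110" is not in L


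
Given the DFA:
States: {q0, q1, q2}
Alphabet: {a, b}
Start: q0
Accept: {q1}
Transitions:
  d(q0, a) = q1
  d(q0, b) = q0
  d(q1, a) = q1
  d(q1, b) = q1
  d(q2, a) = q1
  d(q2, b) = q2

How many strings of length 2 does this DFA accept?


Enumerating all length-2 strings:
  "aa" -> q1 [accept]
  "ab" -> q1 [accept]
  "ba" -> q1 [accept]
  "bb" -> q0 [reject]

3 out of 4


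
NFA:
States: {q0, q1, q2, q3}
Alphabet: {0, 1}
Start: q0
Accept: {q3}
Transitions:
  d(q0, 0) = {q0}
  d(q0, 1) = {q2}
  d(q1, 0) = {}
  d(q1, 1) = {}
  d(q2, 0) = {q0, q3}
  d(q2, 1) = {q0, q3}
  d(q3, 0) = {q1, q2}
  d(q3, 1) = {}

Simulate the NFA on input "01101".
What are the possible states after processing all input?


Start: {q0}
  --0--> {q0}
  --1--> {q2}
  --1--> {q0, q3}
  --0--> {q0, q1, q2}
  --1--> {q0, q2, q3}

{q0, q2, q3}


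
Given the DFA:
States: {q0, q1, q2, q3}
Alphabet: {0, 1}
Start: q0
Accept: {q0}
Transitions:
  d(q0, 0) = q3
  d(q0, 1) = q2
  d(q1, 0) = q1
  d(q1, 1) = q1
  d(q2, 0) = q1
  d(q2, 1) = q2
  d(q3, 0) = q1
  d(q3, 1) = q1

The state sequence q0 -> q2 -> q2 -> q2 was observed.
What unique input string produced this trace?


Trace back each transition to find the symbol:
  q0 --[1]--> q2
  q2 --[1]--> q2
  q2 --[1]--> q2

"111"


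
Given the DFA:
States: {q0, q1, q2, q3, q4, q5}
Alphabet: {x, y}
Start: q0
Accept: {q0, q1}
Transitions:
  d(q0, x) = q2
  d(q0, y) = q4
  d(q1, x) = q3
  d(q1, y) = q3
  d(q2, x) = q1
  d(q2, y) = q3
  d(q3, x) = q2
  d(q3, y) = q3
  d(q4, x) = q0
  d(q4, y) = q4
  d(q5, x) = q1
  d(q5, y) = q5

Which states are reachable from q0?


BFS from q0:
  layer 0: {q0}
  layer 1: {q2, q4}
  layer 2: {q1, q3}

{q0, q1, q2, q3, q4}


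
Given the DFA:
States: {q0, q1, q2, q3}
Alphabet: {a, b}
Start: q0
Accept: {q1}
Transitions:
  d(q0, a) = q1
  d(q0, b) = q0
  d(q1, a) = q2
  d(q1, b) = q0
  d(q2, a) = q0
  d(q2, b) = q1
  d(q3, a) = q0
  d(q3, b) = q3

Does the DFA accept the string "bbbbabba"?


Trace: q0 -> q0 -> q0 -> q0 -> q0 -> q1 -> q0 -> q0 -> q1
Final state: q1
Accept states: {q1}

Yes, accepted (final state q1 is an accept state)


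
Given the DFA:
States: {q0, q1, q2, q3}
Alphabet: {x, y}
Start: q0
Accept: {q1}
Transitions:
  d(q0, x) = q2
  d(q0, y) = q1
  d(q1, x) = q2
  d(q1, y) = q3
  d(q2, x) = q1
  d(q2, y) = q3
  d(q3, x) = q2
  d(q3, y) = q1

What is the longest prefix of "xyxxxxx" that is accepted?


Run the DFA, marking each prefix where the state is accepting:
  "" -> q0 [reject]
  "x" -> q2 [reject]
  "xy" -> q3 [reject]
  "xyx" -> q2 [reject]
  "xyxx" -> q1 [accept]
  "xyxxx" -> q2 [reject]
  "xyxxxx" -> q1 [accept]
  "xyxxxxx" -> q2 [reject]

"xyxxxx"


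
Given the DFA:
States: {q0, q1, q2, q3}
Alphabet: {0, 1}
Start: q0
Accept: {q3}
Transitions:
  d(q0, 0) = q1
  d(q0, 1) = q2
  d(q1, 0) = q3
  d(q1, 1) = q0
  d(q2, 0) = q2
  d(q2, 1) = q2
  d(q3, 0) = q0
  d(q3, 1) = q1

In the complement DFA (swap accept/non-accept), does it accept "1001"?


Trace: q0 -> q2 -> q2 -> q2 -> q2
Final: q2
Original accept: {q3}
Complement: q2 is not in original accept

Yes, complement accepts (original rejects)


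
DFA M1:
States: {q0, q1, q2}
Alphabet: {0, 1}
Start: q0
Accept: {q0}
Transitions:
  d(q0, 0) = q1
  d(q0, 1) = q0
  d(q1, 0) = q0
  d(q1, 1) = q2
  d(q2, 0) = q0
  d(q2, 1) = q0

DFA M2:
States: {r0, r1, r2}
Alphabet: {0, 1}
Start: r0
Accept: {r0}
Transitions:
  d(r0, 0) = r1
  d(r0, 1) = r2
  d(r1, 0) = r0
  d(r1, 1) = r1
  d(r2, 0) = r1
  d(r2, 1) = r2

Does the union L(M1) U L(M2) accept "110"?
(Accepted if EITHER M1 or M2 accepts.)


M1: final=q1 accepted=False
M2: final=r1 accepted=False

No, union rejects (neither accepts)


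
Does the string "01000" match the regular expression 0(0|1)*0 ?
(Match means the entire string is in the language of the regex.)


|string| = 5; first = '0'; last = '0'

Yes, "01000" matches 0(0|1)*0


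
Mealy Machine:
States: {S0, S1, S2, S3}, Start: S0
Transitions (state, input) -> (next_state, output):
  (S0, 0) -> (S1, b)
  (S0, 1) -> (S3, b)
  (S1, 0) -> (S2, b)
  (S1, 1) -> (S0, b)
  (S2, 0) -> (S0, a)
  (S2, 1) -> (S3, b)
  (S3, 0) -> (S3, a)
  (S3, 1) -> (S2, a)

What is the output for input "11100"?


Step-by-step:
  (S0, 1) -> (S3, b)
  (S3, 1) -> (S2, a)
  (S2, 1) -> (S3, b)
  (S3, 0) -> (S3, a)
  (S3, 0) -> (S3, a)

"babaa"


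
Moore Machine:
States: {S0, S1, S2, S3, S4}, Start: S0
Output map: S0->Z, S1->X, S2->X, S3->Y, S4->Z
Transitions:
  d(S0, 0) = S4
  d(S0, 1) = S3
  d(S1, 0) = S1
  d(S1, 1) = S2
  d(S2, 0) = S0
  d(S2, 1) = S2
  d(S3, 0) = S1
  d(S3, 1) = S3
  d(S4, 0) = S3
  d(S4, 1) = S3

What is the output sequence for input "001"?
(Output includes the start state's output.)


Start: S0 (output Z)
  --0--> S4 (output Z)
  --0--> S3 (output Y)
  --1--> S3 (output Y)

"ZZYY"


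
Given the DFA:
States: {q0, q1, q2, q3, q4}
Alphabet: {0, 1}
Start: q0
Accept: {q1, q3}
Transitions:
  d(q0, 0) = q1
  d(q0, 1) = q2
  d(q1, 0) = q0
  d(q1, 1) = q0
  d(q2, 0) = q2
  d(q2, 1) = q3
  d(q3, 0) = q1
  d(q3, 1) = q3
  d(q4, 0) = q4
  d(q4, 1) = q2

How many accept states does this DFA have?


Accept states listed: {q1, q3}
Counting: q1(1) q3(2)

2


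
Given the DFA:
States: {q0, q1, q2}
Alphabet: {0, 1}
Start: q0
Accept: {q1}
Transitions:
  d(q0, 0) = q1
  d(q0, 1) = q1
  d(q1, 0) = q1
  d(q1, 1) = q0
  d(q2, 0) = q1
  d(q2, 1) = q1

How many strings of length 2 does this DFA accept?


Enumerating all length-2 strings:
  "00" -> q1 [accept]
  "01" -> q0 [reject]
  "10" -> q1 [accept]
  "11" -> q0 [reject]

2 out of 4


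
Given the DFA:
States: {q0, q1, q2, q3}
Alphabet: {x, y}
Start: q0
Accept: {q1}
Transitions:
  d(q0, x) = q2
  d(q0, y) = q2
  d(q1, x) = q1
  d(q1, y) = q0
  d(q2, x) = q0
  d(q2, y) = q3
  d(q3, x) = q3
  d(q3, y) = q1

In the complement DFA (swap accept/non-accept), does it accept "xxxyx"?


Trace: q0 -> q2 -> q0 -> q2 -> q3 -> q3
Final: q3
Original accept: {q1}
Complement: q3 is not in original accept

Yes, complement accepts (original rejects)


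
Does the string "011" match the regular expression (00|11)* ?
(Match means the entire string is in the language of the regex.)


|string| = 3; first = '0'; last = '1'

No, "011" does not match (00|11)*


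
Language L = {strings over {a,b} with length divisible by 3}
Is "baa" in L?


length = 3; 3 mod 3 = 0

Yes, "baa" is in L


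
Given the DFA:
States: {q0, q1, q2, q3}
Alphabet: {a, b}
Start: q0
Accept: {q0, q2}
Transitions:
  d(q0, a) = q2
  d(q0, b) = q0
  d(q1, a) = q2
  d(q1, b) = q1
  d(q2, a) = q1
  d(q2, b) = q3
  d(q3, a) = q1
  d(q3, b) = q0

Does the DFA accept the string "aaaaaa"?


Trace: q0 -> q2 -> q1 -> q2 -> q1 -> q2 -> q1
Final state: q1
Accept states: {q0, q2}

No, rejected (final state q1 is not an accept state)


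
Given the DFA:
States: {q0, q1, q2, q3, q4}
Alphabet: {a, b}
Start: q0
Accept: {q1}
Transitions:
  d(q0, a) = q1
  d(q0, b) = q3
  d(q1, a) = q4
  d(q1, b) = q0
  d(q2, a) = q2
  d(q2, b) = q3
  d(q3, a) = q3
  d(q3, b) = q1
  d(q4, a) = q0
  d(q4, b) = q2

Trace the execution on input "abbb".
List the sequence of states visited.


Input: abbb
d(q0, a) = q1
d(q1, b) = q0
d(q0, b) = q3
d(q3, b) = q1


q0 -> q1 -> q0 -> q3 -> q1


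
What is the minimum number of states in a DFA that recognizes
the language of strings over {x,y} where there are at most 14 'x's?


States: count = 0, 1, ..., 14 (all accepting; 15 states), plus a dead state for count > 14.
Total: 15 + 1 = 16.

16


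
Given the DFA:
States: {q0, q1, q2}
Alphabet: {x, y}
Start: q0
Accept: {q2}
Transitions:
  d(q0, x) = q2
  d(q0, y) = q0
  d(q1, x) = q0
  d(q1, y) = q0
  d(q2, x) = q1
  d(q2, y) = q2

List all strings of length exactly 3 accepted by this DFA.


All strings of length 3: 8 total
Accepted: 3

"xyy", "yxy", "yyx"


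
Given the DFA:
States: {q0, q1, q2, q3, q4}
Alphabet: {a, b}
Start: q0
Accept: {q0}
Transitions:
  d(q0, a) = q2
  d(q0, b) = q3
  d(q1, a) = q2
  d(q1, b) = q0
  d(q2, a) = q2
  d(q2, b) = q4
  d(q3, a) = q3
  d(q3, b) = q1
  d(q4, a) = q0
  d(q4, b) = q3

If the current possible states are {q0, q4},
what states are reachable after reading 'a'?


Apply transition on 'a' from each current state:
  d(q0, a) = q2
  d(q4, a) = q0

{q0, q2}


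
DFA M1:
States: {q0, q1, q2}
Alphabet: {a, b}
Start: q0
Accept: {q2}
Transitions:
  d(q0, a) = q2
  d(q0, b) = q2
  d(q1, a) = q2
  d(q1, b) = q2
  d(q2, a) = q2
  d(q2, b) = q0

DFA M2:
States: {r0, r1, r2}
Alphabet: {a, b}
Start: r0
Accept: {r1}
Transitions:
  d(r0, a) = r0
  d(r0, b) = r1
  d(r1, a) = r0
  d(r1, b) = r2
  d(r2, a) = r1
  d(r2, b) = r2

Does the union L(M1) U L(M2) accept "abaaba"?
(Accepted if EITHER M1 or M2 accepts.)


M1: final=q2 accepted=True
M2: final=r0 accepted=False

Yes, union accepts


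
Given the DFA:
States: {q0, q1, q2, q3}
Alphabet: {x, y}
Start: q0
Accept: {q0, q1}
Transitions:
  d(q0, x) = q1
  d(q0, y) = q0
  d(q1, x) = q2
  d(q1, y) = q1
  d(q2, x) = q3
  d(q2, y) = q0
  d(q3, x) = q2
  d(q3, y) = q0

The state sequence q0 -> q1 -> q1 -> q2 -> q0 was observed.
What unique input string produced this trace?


Trace back each transition to find the symbol:
  q0 --[x]--> q1
  q1 --[y]--> q1
  q1 --[x]--> q2
  q2 --[y]--> q0

"xyxy"


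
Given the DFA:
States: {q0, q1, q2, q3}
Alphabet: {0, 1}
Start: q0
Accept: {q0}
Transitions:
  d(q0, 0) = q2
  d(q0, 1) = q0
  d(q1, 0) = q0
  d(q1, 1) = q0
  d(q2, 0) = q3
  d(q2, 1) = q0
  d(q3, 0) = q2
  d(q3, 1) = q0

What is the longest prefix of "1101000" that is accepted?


Run the DFA, marking each prefix where the state is accepting:
  "" -> q0 [accept]
  "1" -> q0 [accept]
  "11" -> q0 [accept]
  "110" -> q2 [reject]
  "1101" -> q0 [accept]
  "11010" -> q2 [reject]
  "110100" -> q3 [reject]
  "1101000" -> q2 [reject]

"1101"


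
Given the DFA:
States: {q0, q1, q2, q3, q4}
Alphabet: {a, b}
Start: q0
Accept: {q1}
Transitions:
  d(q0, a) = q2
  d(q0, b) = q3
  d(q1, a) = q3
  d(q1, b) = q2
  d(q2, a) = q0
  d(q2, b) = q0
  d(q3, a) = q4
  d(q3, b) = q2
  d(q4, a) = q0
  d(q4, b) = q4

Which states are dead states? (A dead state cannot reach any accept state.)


Forward reachability from each state:
  q0 -> reaches {q0, q2, q3, q4}, no accept state (dead)
  q1 -> reaches accept state q1 (live)
  q2 -> reaches {q0, q2, q3, q4}, no accept state (dead)
  q3 -> reaches {q0, q2, q3, q4}, no accept state (dead)
  q4 -> reaches {q0, q2, q3, q4}, no accept state (dead)

{q0, q2, q3, q4}


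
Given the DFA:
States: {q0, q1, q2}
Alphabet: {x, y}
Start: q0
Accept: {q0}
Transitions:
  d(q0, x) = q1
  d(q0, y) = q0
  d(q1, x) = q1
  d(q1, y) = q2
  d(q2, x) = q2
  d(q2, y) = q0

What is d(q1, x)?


Looking up transition d(q1, x)

q1


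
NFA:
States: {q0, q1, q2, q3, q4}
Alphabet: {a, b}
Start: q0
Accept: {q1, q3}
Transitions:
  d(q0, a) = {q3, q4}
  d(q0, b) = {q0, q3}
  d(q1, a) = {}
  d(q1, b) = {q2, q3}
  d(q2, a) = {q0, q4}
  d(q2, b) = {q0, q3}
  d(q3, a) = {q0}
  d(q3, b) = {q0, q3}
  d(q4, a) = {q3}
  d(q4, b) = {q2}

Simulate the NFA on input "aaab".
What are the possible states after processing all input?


Start: {q0}
  --a--> {q3, q4}
  --a--> {q0, q3}
  --a--> {q0, q3, q4}
  --b--> {q0, q2, q3}

{q0, q2, q3}


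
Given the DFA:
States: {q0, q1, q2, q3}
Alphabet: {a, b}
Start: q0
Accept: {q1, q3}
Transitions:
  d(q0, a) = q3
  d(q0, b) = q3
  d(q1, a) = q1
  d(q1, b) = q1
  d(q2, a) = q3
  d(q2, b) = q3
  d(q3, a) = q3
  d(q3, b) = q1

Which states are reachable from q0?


BFS from q0:
  layer 0: {q0}
  layer 1: {q3}
  layer 2: {q1}

{q0, q1, q3}


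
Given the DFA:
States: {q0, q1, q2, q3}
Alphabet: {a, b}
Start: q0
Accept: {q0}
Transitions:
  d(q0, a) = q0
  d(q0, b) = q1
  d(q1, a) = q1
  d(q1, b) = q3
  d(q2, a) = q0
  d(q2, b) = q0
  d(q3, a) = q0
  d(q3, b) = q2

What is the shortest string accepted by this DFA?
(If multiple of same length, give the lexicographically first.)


BFS by string length (lex-first path to each state shown):
  len 0: q0<-""
Found accept state at length 0.

"" (empty string)


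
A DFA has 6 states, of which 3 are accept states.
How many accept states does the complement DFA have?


Complement swaps accept and non-accept states.
6 - 3 = 3

3


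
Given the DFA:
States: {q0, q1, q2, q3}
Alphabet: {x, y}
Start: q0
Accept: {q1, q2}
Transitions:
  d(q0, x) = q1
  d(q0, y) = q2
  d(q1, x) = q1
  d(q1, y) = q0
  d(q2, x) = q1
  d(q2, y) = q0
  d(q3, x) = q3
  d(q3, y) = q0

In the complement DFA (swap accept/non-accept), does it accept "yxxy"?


Trace: q0 -> q2 -> q1 -> q1 -> q0
Final: q0
Original accept: {q1, q2}
Complement: q0 is not in original accept

Yes, complement accepts (original rejects)


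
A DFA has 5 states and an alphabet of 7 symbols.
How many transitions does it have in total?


Each state has exactly one transition per symbol.
5 * 7 = 35

35


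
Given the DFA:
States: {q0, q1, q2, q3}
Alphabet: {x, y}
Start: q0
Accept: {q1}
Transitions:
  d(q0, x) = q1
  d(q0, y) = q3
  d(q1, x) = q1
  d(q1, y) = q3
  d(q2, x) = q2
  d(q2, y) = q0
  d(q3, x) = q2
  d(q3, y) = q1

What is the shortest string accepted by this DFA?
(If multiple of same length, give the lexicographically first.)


BFS by string length (lex-first path to each state shown):
  len 0: q0<-""
  len 1: q1<-"x", q3<-"y"
Found accept state at length 1.

"x"


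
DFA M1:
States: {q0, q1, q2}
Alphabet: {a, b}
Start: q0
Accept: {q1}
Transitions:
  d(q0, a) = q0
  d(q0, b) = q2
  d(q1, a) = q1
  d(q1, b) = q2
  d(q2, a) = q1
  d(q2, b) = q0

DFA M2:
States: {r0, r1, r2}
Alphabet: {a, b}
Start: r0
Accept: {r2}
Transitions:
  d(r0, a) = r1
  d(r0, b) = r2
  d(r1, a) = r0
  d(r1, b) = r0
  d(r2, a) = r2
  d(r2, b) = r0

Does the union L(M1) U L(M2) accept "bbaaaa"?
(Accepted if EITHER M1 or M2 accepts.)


M1: final=q0 accepted=False
M2: final=r0 accepted=False

No, union rejects (neither accepts)


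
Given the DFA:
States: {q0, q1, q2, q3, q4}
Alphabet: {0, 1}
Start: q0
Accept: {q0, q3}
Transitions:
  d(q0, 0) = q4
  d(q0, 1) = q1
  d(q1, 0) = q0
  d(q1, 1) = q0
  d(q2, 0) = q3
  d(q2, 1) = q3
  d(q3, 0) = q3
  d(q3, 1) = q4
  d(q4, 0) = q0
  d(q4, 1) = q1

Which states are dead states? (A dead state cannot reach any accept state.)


Forward reachability from each state:
  q0 -> reaches accept state q0 (live)
  q1 -> reaches accept state q0 (live)
  q2 -> reaches accept state q0 (live)
  q3 -> reaches accept state q0 (live)
  q4 -> reaches accept state q0 (live)

None (all states can reach an accept state)


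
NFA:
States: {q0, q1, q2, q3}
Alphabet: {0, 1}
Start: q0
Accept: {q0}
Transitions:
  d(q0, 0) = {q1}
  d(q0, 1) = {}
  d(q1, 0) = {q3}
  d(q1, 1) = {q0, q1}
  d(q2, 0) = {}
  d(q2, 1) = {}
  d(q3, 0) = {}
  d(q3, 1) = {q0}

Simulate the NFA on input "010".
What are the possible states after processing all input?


Start: {q0}
  --0--> {q1}
  --1--> {q0, q1}
  --0--> {q1, q3}

{q1, q3}


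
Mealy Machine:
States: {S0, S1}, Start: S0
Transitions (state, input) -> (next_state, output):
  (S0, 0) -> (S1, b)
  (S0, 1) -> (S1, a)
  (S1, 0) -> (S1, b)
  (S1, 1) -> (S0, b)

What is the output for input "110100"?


Step-by-step:
  (S0, 1) -> (S1, a)
  (S1, 1) -> (S0, b)
  (S0, 0) -> (S1, b)
  (S1, 1) -> (S0, b)
  (S0, 0) -> (S1, b)
  (S1, 0) -> (S1, b)

"abbbbb"


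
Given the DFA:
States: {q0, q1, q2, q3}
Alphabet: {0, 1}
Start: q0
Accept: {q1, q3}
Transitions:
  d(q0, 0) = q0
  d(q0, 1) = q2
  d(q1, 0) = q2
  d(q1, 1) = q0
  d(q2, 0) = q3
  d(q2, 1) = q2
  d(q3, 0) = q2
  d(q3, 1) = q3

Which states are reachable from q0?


BFS from q0:
  layer 0: {q0}
  layer 1: {q2}
  layer 2: {q3}

{q0, q2, q3}


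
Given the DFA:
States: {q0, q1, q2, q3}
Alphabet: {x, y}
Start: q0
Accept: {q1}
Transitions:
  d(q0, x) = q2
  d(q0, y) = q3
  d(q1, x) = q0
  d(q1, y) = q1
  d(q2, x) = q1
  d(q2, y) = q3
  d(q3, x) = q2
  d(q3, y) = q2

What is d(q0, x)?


Looking up transition d(q0, x)

q2


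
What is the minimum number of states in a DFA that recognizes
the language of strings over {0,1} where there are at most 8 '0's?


States: count = 0, 1, ..., 8 (all accepting; 9 states), plus a dead state for count > 8.
Total: 9 + 1 = 10.

10


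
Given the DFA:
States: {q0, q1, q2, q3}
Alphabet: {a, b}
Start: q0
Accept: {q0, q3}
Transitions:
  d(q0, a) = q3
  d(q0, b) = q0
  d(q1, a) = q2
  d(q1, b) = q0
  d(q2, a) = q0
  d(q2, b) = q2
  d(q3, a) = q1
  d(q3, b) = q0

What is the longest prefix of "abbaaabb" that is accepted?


Run the DFA, marking each prefix where the state is accepting:
  "" -> q0 [accept]
  "a" -> q3 [accept]
  "ab" -> q0 [accept]
  "abb" -> q0 [accept]
  "abba" -> q3 [accept]
  "abbaa" -> q1 [reject]
  "abbaaa" -> q2 [reject]
  "abbaaab" -> q2 [reject]
  "abbaaabb" -> q2 [reject]

"abba"


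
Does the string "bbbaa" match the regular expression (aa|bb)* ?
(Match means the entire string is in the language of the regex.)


|string| = 5; first = 'b'; last = 'a'

No, "bbbaa" does not match (aa|bb)*


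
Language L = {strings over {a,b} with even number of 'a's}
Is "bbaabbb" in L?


count('a') = 2; 2 mod 2 = 0

Yes, "bbaabbb" is in L


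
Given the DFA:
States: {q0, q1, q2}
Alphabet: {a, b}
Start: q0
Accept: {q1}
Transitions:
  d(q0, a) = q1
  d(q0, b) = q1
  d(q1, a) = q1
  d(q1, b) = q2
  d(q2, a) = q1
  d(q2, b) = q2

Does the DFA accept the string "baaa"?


Trace: q0 -> q1 -> q1 -> q1 -> q1
Final state: q1
Accept states: {q1}

Yes, accepted (final state q1 is an accept state)


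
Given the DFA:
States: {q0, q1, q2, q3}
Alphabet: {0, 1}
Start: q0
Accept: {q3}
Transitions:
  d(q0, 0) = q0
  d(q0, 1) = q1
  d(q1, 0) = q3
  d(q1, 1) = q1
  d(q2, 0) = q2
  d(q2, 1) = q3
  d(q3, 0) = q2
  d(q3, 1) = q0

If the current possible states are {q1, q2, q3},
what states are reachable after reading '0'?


Apply transition on '0' from each current state:
  d(q1, 0) = q3
  d(q2, 0) = q2
  d(q3, 0) = q2

{q2, q3}


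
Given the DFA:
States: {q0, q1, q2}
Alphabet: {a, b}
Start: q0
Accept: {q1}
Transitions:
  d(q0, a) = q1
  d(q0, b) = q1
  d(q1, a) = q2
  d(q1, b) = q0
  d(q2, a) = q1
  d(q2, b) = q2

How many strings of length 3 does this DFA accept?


Enumerating all length-3 strings:
  "aaa" -> q1 [accept]
  "aab" -> q2 [reject]
  "aba" -> q1 [accept]
  "abb" -> q1 [accept]
  "baa" -> q1 [accept]
  "bab" -> q2 [reject]
  "bba" -> q1 [accept]
  "bbb" -> q1 [accept]

6 out of 8


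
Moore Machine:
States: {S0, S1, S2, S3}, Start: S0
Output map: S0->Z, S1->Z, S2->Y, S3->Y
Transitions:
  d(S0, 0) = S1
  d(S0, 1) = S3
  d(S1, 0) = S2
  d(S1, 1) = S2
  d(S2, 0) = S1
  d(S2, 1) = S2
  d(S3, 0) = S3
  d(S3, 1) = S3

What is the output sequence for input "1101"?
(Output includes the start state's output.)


Start: S0 (output Z)
  --1--> S3 (output Y)
  --1--> S3 (output Y)
  --0--> S3 (output Y)
  --1--> S3 (output Y)

"ZYYYY"


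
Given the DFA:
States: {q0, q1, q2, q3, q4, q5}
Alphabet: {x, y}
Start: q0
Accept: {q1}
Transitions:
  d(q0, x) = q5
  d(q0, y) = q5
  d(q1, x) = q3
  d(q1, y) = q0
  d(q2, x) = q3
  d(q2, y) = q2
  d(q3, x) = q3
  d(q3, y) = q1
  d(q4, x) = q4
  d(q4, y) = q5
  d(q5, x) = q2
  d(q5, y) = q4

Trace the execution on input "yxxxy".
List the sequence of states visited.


Input: yxxxy
d(q0, y) = q5
d(q5, x) = q2
d(q2, x) = q3
d(q3, x) = q3
d(q3, y) = q1


q0 -> q5 -> q2 -> q3 -> q3 -> q1


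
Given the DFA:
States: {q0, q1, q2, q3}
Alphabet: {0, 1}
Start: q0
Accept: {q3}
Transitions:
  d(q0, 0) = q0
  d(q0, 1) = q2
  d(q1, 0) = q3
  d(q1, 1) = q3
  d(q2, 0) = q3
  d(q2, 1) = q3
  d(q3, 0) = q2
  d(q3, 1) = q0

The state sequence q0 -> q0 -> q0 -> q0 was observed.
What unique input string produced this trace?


Trace back each transition to find the symbol:
  q0 --[0]--> q0
  q0 --[0]--> q0
  q0 --[0]--> q0

"000"


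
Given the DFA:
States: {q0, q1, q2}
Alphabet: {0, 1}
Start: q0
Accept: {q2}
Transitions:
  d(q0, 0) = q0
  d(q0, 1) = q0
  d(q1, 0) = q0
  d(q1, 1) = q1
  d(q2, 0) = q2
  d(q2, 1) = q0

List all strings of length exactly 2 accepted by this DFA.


All strings of length 2: 4 total
Accepted: 0

None


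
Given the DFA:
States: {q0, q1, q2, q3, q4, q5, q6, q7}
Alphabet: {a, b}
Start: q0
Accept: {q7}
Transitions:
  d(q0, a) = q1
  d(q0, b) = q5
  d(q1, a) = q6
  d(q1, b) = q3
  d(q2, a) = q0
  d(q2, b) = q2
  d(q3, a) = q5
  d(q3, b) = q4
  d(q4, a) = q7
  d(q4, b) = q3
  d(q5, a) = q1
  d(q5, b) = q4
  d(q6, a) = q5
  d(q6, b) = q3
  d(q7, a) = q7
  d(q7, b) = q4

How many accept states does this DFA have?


Accept states listed: {q7}
Counting: q7(1)

1
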